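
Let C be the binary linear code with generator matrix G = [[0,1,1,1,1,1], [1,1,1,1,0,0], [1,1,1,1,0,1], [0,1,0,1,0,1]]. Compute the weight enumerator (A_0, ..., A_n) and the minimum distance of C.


Weight distribution: A_0 = 1, A_1 = 1, A_2 = 4, A_3 = 4, A_4 = 3, A_5 = 3. Minimum distance d = 1.

Enumerate all 2^4 = 16 messages m ∈ F_2^4.
For each, compute codeword c = mG in F_2^6, then tally its weight.
  m = 0000 → c = 000000, weight = 0.
  m = 1000 → c = 011111, weight = 5.
  m = 0100 → c = 111100, weight = 4.
  m = 1100 → c = 100011, weight = 3.
  m = 0010 → c = 111101, weight = 5.
  m = 1010 → c = 100010, weight = 2.
  m = 0110 → c = 000001, weight = 1.
  m = 1110 → c = 011110, weight = 4.
  m = 0001 → c = 010101, weight = 3.
  m = 1001 → c = 001010, weight = 2.
  m = 0101 → c = 101001, weight = 3.
  m = 1101 → c = 110110, weight = 4.
  m = 0011 → c = 101000, weight = 2.
  m = 1011 → c = 110111, weight = 5.
  m = 0111 → c = 010100, weight = 2.
  m = 1111 → c = 001011, weight = 3.
Tally weights:
  weight 0: 1 codewords.
  weight 1: 1 codewords.
  weight 2: 4 codewords.
  weight 3: 4 codewords.
  weight 4: 3 codewords.
  weight 5: 3 codewords.
Minimum distance d = smallest w > 0 with A_w > 0 = 1.
Sanity: Σ A_w = 16 = 2^4 = 16 ✓.


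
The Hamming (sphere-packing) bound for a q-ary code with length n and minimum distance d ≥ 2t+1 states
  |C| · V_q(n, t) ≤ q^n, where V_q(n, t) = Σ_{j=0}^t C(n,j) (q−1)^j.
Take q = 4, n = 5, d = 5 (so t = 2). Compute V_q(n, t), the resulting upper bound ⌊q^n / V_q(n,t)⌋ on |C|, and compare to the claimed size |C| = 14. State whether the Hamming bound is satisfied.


V_q(n, t) = 106, q^n = 1024, Hamming bound = 9, |C| = 14 > bound (violated).

Step 1: Compute V_q(n, t) = Σ_{j=0}^2 C(n, j) (q−1)^j.
  j = 0: C(5,0)·(3)^0 = 1·1 = 1.
  j = 1: C(5,1)·(3)^1 = 5·3 = 15.
  j = 2: C(5,2)·(3)^2 = 10·9 = 90.
  V_q(n, t) = 1 + 15 + 90 = 106.
Step 2: q^n = 4^5 = 1024.
Step 3: Hamming bound ⌊q^n / V_q(n,t)⌋ = ⌊1024/106⌋ = 9.
Step 4: Compare |C| = 14 to 9: violated.
The claimed |C| lies above the Hamming bound, so no 4-ary code of length 5 with d ≥ 5 can have 14 codewords.


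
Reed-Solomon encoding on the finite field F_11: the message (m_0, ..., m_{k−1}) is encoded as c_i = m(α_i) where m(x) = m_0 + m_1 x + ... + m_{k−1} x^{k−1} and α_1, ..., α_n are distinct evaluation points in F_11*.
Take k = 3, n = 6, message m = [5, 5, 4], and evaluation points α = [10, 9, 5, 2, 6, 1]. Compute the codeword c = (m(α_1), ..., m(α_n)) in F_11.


c = [4, 0, 9, 9, 3, 3]

Message polynomial: m(x) = 5 + 5·x + 4·x^2 (mod 11).
For each evaluation point α_i, compute m(α_i) mod 11:
  α_1 = 10: Horner steps 4 → 1 → 4, so m(10) = 4.
  α_2 = 9: Horner steps 4 → 8 → 0, so m(9) = 0.
  α_3 = 5: Horner steps 4 → 3 → 9, so m(5) = 9.
  α_4 = 2: Horner steps 4 → 2 → 9, so m(2) = 9.
  α_5 = 6: Horner steps 4 → 7 → 3, so m(6) = 3.
  α_6 = 1: Horner steps 4 → 9 → 3, so m(1) = 3.
Codeword c = [4, 0, 9, 9, 3, 3] ∈ F_11^6.


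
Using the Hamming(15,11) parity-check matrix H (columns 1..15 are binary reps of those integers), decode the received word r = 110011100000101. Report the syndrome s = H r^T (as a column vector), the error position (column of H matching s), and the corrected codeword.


s = (0, 1, 0, 1)^T, error position = 5, corrected codeword c = 110001100000101

Compute s = H r^T mod 2 one row at a time:
  s_1 = 0 + 0 + 0 + 0 + 0 + 1 + 0 + 1 = 2 ≡ 0 (mod 2).
  s_2 = 0 + 1 + 1 + 1 + 0 + 1 + 0 + 1 = 5 ≡ 1 (mod 2).
  s_3 = 1 + 0 + 1 + 1 + 0 + 0 + 0 + 1 = 4 ≡ 0 (mod 2).
  s_4 = 1 + 0 + 1 + 1 + 0 + 0 + 1 + 1 = 5 ≡ 1 (mod 2).
s = (0, 1, 0, 1)^T — this equals column 5 of H (binary 0101), so error is at position 5.
Correct: flip bit 5 of r = 110011100000101 to get c = 110001100000101.


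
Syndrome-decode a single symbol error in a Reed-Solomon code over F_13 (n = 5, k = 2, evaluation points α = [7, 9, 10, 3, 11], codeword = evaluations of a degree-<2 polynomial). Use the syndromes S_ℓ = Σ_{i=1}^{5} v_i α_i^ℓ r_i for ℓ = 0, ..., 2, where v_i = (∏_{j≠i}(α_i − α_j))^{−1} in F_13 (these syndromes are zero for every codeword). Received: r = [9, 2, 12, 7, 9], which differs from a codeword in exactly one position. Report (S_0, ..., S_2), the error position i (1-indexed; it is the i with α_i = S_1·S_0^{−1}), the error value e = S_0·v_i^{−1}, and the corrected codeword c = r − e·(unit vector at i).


S = (5, 9, 11), error at position 1, error magnitude e = 1, c = [8, 2, 12, 7, 9].

Step 1: column multipliers v_i = (∏_{j≠i}(α_i − α_j))^{−1} mod 13.
  i = 1 (α = 7): (7−9)(7−10)(7−3)(7−11) = (−2)·(−3)·4·(−4) = −96 ≡ 8, so v_1 = 8^{−1} = 5 (mod 13).
  i = 2 (α = 9): (9−7)(9−10)(9−3)(9−11) = 2·(−1)·6·(−2) = 24 ≡ 11, so v_2 = 11^{−1} = 6 (mod 13).
  i = 3 (α = 10): (10−7)(10−9)(10−3)(10−11) = 3·1·7·(−1) = −21 ≡ 5, so v_3 = 5^{−1} = 8 (mod 13).
  i = 4 (α = 3): (3−7)(3−9)(3−10)(3−11) = (−4)·(−6)·(−7)·(−8) = 1344 ≡ 5, so v_4 = 5^{−1} = 8 (mod 13).
  i = 5 (α = 11): (11−7)(11−9)(11−10)(11−3) = 4·2·1·8 = 64 ≡ 12, so v_5 = 12^{−1} = 12 (mod 13).
  v = [5, 6, 8, 8, 12].
Step 2: syndromes of r = [9, 2, 12, 7, 9] (all sums mod 13).
  S_0 = Σ v_i r_i = 5·9 + 6·2 + 8·12 + 8·7 + 12·9 = 317 ≡ 5.
  S_1 = Σ v_i α_i r_i = 5·7·9 + 6·9·2 + 8·10·12 + 8·3·7 + 12·11·9 = 2739 ≡ 9.
  α_i^2 mod 13 = [10, 3, 9, 9, 4].
  S_2 = Σ v_i α_i^2 r_i = 5·10·9 + 6·3·2 + 8·9·12 + 8·9·7 + 12·4·9 = 2286 ≡ 11.
  S = (5, 9, 11) ≠ 0, so r is not a codeword (an error is present).
Step 3: locate the error. For a single error e at position i, S_ℓ = v_i·e·α_i^ℓ, so α_err = S_1/S_0.
  S_0^{−1} = 5^{−1} = 8 (mod 13), so α_err = 9·8 = 72 ≡ 7 = α_1. Error position i = 1.
  Consistency check: S_2/S_1 = 11·3 = 33 ≡ 7 = α_err ✓ (single-error assumption holds).
Step 4: error magnitude e = S_0/v_1 = S_0·∏_{j≠1}(α_1 − α_j) = 5·8 = 40 ≡ 1 (mod 13).
Step 5: correct position 1: c_1 = r_1 − e = 9 − 1 ≡ 8 (mod 13). Hence c = [8, 2, 12, 7, 9].
  Check: interpolating c through the α_i gives m(x) = 3 + 10·x (degree < 2) with m(α_i) = c_i for every i, so c is indeed a codeword.


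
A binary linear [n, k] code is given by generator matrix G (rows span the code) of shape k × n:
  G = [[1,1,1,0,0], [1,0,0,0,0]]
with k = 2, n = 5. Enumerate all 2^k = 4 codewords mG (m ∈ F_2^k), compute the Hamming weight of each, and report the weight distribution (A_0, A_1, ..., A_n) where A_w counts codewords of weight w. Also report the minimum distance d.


Weight distribution: A_0 = 1, A_1 = 1, A_2 = 1, A_3 = 1. Minimum distance d = 1.

Enumerate all 2^2 = 4 messages m ∈ F_2^2.
For each, compute codeword c = mG in F_2^5, then tally its weight.
  m = 00 → c = 00000, weight = 0.
  m = 10 → c = 11100, weight = 3.
  m = 01 → c = 10000, weight = 1.
  m = 11 → c = 01100, weight = 2.
Tally weights:
  weight 0: 1 codewords.
  weight 1: 1 codewords.
  weight 2: 1 codewords.
  weight 3: 1 codewords.
Minimum distance d = smallest w > 0 with A_w > 0 = 1.
Sanity: Σ A_w = 4 = 2^2 = 4 ✓.


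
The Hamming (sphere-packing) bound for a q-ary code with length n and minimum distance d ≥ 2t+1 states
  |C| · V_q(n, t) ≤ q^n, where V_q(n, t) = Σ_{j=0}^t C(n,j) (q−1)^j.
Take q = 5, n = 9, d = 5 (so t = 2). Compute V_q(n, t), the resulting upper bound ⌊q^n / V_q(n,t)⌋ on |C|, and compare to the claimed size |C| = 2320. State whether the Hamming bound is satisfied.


V_q(n, t) = 613, q^n = 1953125, Hamming bound = 3186, |C| = 2320 ≤ bound (satisfied).

Step 1: Compute V_q(n, t) = Σ_{j=0}^2 C(n, j) (q−1)^j.
  j = 0: C(9,0)·(4)^0 = 1·1 = 1.
  j = 1: C(9,1)·(4)^1 = 9·4 = 36.
  j = 2: C(9,2)·(4)^2 = 36·16 = 576.
  V_q(n, t) = 1 + 36 + 576 = 613.
Step 2: q^n = 5^9 = 1953125.
Step 3: Hamming bound ⌊q^n / V_q(n,t)⌋ = ⌊1953125/613⌋ = 3186.
Step 4: Compare |C| = 2320 to 3186: satisfied.
The claimed |C| lies below the Hamming bound.


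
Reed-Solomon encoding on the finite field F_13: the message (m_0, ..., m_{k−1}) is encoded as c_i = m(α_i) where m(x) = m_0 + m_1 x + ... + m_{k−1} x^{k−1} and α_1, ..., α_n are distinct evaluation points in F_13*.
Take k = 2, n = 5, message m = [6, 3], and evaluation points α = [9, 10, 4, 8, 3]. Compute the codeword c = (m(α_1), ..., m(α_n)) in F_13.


c = [7, 10, 5, 4, 2]

Message polynomial: m(x) = 6 + 3·x (mod 13).
For each evaluation point α_i, compute m(α_i) mod 13:
  α_1 = 9: Horner steps 3 → 7, so m(9) = 7.
  α_2 = 10: Horner steps 3 → 10, so m(10) = 10.
  α_3 = 4: Horner steps 3 → 5, so m(4) = 5.
  α_4 = 8: Horner steps 3 → 4, so m(8) = 4.
  α_5 = 3: Horner steps 3 → 2, so m(3) = 2.
Codeword c = [7, 10, 5, 4, 2] ∈ F_13^5.


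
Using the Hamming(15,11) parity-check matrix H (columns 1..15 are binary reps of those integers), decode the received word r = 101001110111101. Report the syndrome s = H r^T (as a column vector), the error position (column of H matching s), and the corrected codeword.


s = (0, 1, 0, 0)^T, error position = 4, corrected codeword c = 101101110111101

Compute s = H r^T mod 2 one row at a time:
  s_1 = 1 + 0 + 1 + 1 + 1 + 1 + 0 + 1 = 6 ≡ 0 (mod 2).
  s_2 = 0 + 0 + 1 + 1 + 1 + 1 + 0 + 1 = 5 ≡ 1 (mod 2).
  s_3 = 0 + 1 + 1 + 1 + 1 + 1 + 0 + 1 = 6 ≡ 0 (mod 2).
  s_4 = 1 + 1 + 0 + 1 + 0 + 1 + 1 + 1 = 6 ≡ 0 (mod 2).
s = (0, 1, 0, 0)^T — this equals column 4 of H (binary 0100), so error is at position 4.
Correct: flip bit 4 of r = 101001110111101 to get c = 101101110111101.


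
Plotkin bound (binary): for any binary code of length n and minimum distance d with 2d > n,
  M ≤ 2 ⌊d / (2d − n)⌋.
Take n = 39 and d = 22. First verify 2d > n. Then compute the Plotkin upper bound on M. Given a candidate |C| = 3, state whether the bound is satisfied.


Plotkin bound M ≤ 8; given |C| = 3 ≤ bound (satisfied).

Check applicability: 2d = 44, n = 39.
2d − n = 5 > 0, so Plotkin applies.
Compute d/(2d−n) = 22/5 ≈ 4.4000.
⌊d/(2d−n)⌋ = 4.
Plotkin bound: M ≤ 2·4 = 8.
Given |C| = 3, check: satisfied.
This |C| is below the Plotkin bound.


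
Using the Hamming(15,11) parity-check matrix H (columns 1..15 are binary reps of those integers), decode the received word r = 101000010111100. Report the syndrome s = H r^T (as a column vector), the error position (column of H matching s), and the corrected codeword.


s = (1, 0, 1, 0)^T, error position = 10, corrected codeword c = 101000010011100

Compute s = H r^T mod 2 one row at a time:
  s_1 = 1 + 0 + 1 + 1 + 1 + 1 + 0 + 0 = 5 ≡ 1 (mod 2).
  s_2 = 0 + 0 + 0 + 0 + 1 + 1 + 0 + 0 = 2 ≡ 0 (mod 2).
  s_3 = 0 + 1 + 0 + 0 + 1 + 1 + 0 + 0 = 3 ≡ 1 (mod 2).
  s_4 = 1 + 1 + 0 + 0 + 0 + 1 + 1 + 0 = 4 ≡ 0 (mod 2).
s = (1, 0, 1, 0)^T — this equals column 10 of H (binary 1010), so error is at position 10.
Correct: flip bit 10 of r = 101000010111100 to get c = 101000010011100.


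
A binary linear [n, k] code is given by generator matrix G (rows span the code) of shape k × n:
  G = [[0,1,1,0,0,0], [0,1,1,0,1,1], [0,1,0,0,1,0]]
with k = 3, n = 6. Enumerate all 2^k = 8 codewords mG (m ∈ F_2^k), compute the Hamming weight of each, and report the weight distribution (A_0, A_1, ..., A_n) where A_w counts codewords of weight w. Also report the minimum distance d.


Weight distribution: A_0 = 1, A_2 = 6, A_4 = 1. Minimum distance d = 2.

Enumerate all 2^3 = 8 messages m ∈ F_2^3.
For each, compute codeword c = mG in F_2^6, then tally its weight.
  m = 000 → c = 000000, weight = 0.
  m = 100 → c = 011000, weight = 2.
  m = 010 → c = 011011, weight = 4.
  m = 110 → c = 000011, weight = 2.
  m = 001 → c = 010010, weight = 2.
  m = 101 → c = 001010, weight = 2.
  m = 011 → c = 001001, weight = 2.
  m = 111 → c = 010001, weight = 2.
Tally weights:
  weight 0: 1 codewords.
  weight 2: 6 codewords.
  weight 4: 1 codewords.
Minimum distance d = smallest w > 0 with A_w > 0 = 2.
Sanity: Σ A_w = 8 = 2^3 = 8 ✓.


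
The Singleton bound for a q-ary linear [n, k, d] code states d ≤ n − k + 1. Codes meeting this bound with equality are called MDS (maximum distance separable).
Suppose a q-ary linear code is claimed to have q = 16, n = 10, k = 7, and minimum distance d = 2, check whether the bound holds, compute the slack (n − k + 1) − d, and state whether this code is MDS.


Singleton RHS = n − k + 1 = 4, slack = 2, bound satisfied, not MDS.

Singleton bound: d ≤ n − k + 1.
Here n = 10, k = 7, so n − k + 1 = 4.
Given d = 2, check d ≤ 4: YES.
Slack = (n − k + 1) − d = 2.
The code is NOT MDS (slack = 2 > 0).
Description: the claimed parameters are [10, 7, 2]_16; such a code would be non-MDS.


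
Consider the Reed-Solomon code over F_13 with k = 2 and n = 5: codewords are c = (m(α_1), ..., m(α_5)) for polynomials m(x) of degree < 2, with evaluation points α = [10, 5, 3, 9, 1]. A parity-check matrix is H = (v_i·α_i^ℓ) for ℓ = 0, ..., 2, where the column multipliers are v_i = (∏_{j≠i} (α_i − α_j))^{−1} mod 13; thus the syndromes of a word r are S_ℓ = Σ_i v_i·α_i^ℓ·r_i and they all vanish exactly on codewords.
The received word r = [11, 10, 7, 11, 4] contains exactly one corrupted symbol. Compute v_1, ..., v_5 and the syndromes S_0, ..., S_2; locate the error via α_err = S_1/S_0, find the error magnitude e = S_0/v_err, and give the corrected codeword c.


S = (7, 11, 8), error at position 4, error magnitude e = 8, c = [11, 10, 7, 3, 4].

Step 1: column multipliers v_i = (∏_{j≠i}(α_i − α_j))^{−1} mod 13.
  i = 1 (α = 10): (10−5)(10−3)(10−9)(10−1) = 5·7·1·9 = 315 ≡ 3, so v_1 = 3^{−1} = 9 (mod 13).
  i = 2 (α = 5): (5−10)(5−3)(5−9)(5−1) = (−5)·2·(−4)·4 = 160 ≡ 4, so v_2 = 4^{−1} = 10 (mod 13).
  i = 3 (α = 3): (3−10)(3−5)(3−9)(3−1) = (−7)·(−2)·(−6)·2 = −168 ≡ 1, so v_3 = 1^{−1} = 1 (mod 13).
  i = 4 (α = 9): (9−10)(9−5)(9−3)(9−1) = (−1)·4·6·8 = −192 ≡ 3, so v_4 = 3^{−1} = 9 (mod 13).
  i = 5 (α = 1): (1−10)(1−5)(1−3)(1−9) = (−9)·(−4)·(−2)·(−8) = 576 ≡ 4, so v_5 = 4^{−1} = 10 (mod 13).
  v = [9, 10, 1, 9, 10].
Step 2: syndromes of r = [11, 10, 7, 11, 4] (all sums mod 13).
  S_0 = Σ v_i r_i = 9·11 + 10·10 + 1·7 + 9·11 + 10·4 = 345 ≡ 7.
  S_1 = Σ v_i α_i r_i = 9·10·11 + 10·5·10 + 1·3·7 + 9·9·11 + 10·1·4 = 2442 ≡ 11.
  α_i^2 mod 13 = [9, 12, 9, 3, 1].
  S_2 = Σ v_i α_i^2 r_i = 9·9·11 + 10·12·10 + 1·9·7 + 9·3·11 + 10·1·4 = 2491 ≡ 8.
  S = (7, 11, 8) ≠ 0, so r is not a codeword (an error is present).
Step 3: locate the error. For a single error e at position i, S_ℓ = v_i·e·α_i^ℓ, so α_err = S_1/S_0.
  S_0^{−1} = 7^{−1} = 2 (mod 13), so α_err = 11·2 = 22 ≡ 9 = α_4. Error position i = 4.
  Consistency check: S_2/S_1 = 8·6 = 48 ≡ 9 = α_err ✓ (single-error assumption holds).
Step 4: error magnitude e = S_0/v_4 = S_0·∏_{j≠4}(α_4 − α_j) = 7·3 = 21 ≡ 8 (mod 13).
Step 5: correct position 4: c_4 = r_4 − e = 11 − 8 ≡ 3 (mod 13). Hence c = [11, 10, 7, 3, 4].
  Check: interpolating c through the α_i gives m(x) = 9 + 8·x (degree < 2) with m(α_i) = c_i for every i, so c is indeed a codeword.


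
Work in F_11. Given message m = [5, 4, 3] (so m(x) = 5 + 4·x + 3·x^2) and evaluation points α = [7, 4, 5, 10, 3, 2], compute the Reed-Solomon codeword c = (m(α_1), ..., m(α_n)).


c = [4, 3, 1, 4, 0, 3]

Message polynomial: m(x) = 5 + 4·x + 3·x^2 (mod 11).
For each evaluation point α_i, compute m(α_i) mod 11:
  α_1 = 7: Horner steps 3 → 3 → 4, so m(7) = 4.
  α_2 = 4: Horner steps 3 → 5 → 3, so m(4) = 3.
  α_3 = 5: Horner steps 3 → 8 → 1, so m(5) = 1.
  α_4 = 10: Horner steps 3 → 1 → 4, so m(10) = 4.
  α_5 = 3: Horner steps 3 → 2 → 0, so m(3) = 0.
  α_6 = 2: Horner steps 3 → 10 → 3, so m(2) = 3.
Codeword c = [4, 3, 1, 4, 0, 3] ∈ F_11^6.


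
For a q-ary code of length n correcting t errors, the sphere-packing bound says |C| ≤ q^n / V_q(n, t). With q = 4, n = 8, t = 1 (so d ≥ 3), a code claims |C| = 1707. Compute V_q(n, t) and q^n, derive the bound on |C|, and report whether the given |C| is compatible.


V_q(n, t) = 25, q^n = 65536, Hamming bound = 2621, |C| = 1707 ≤ bound (satisfied).

Step 1: Compute V_q(n, t) = Σ_{j=0}^1 C(n, j) (q−1)^j.
  j = 0: C(8,0)·(3)^0 = 1·1 = 1.
  j = 1: C(8,1)·(3)^1 = 8·3 = 24.
  V_q(n, t) = 1 + 24 = 25.
Step 2: q^n = 4^8 = 65536.
Step 3: Hamming bound ⌊q^n / V_q(n,t)⌋ = ⌊65536/25⌋ = 2621.
Step 4: Compare |C| = 1707 to 2621: satisfied.
The claimed |C| lies below the Hamming bound.


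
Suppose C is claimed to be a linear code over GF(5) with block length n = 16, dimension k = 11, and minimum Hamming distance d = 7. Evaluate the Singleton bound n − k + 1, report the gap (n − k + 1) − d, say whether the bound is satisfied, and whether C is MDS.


Singleton RHS = n − k + 1 = 6, slack = -1, bound violated (no such code; not MDS).

Singleton bound: d ≤ n − k + 1.
Here n = 16, k = 11, so n − k + 1 = 6.
Given d = 7, check d ≤ 6: NO.
Slack = (n − k + 1) − d = -1.
The slack is negative: d = 7 exceeds n − k + 1 = 6 by 1, so the Singleton bound is violated and no linear [16, 11, 7]_5 code can exist. In particular it is not MDS (MDS requires d = n − k + 1 exactly).
Description: the claimed parameters are [16, 11, 7]_5; such a code would be impossible (violates the Singleton bound).


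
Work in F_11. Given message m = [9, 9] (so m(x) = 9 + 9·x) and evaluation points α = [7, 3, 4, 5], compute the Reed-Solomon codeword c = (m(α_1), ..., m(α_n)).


c = [6, 3, 1, 10]

Message polynomial: m(x) = 9 + 9·x (mod 11).
For each evaluation point α_i, compute m(α_i) mod 11:
  α_1 = 7: Horner steps 9 → 6, so m(7) = 6.
  α_2 = 3: Horner steps 9 → 3, so m(3) = 3.
  α_3 = 4: Horner steps 9 → 1, so m(4) = 1.
  α_4 = 5: Horner steps 9 → 10, so m(5) = 10.
Codeword c = [6, 3, 1, 10] ∈ F_11^4.


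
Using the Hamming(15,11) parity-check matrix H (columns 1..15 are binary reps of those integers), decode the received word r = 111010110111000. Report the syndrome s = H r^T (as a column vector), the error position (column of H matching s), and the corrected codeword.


s = (0, 1, 1, 1)^T, error position = 7, corrected codeword c = 111010010111000

Compute s = H r^T mod 2 one row at a time:
  s_1 = 1 + 0 + 1 + 1 + 1 + 0 + 0 + 0 = 4 ≡ 0 (mod 2).
  s_2 = 0 + 1 + 0 + 1 + 1 + 0 + 0 + 0 = 3 ≡ 1 (mod 2).
  s_3 = 1 + 1 + 0 + 1 + 1 + 1 + 0 + 0 = 5 ≡ 1 (mod 2).
  s_4 = 1 + 1 + 1 + 1 + 0 + 1 + 0 + 0 = 5 ≡ 1 (mod 2).
s = (0, 1, 1, 1)^T — this equals column 7 of H (binary 0111), so error is at position 7.
Correct: flip bit 7 of r = 111010110111000 to get c = 111010010111000.


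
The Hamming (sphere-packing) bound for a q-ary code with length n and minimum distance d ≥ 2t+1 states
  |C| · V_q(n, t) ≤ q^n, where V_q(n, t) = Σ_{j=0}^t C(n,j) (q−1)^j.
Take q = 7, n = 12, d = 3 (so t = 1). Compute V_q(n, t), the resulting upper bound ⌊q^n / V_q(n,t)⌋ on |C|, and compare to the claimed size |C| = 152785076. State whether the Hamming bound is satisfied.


V_q(n, t) = 73, q^n = 13841287201, Hamming bound = 189606673, |C| = 152785076 ≤ bound (satisfied).

Step 1: Compute V_q(n, t) = Σ_{j=0}^1 C(n, j) (q−1)^j.
  j = 0: C(12,0)·(6)^0 = 1·1 = 1.
  j = 1: C(12,1)·(6)^1 = 12·6 = 72.
  V_q(n, t) = 1 + 72 = 73.
Step 2: q^n = 7^12 = 13841287201.
Step 3: Hamming bound ⌊q^n / V_q(n,t)⌋ = ⌊13841287201/73⌋ = 189606673.
Step 4: Compare |C| = 152785076 to 189606673: satisfied.
The claimed |C| lies below the Hamming bound.


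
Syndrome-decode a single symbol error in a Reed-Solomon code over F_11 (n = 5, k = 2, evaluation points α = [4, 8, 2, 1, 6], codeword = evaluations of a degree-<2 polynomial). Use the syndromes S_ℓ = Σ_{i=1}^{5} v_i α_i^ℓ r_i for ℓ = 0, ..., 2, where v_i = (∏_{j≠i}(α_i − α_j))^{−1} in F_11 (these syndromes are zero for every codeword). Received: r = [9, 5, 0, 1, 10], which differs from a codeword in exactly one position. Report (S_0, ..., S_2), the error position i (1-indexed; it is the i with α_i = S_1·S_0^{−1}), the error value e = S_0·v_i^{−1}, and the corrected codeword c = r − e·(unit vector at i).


S = (10, 5, 8), error at position 5, error magnitude e = 3, c = [9, 5, 0, 1, 7].

Step 1: column multipliers v_i = (∏_{j≠i}(α_i − α_j))^{−1} mod 11.
  i = 1 (α = 4): (4−8)(4−2)(4−1)(4−6) = (−4)·2·3·(−2) = 48 ≡ 4, so v_1 = 4^{−1} = 3 (mod 11).
  i = 2 (α = 8): (8−4)(8−2)(8−1)(8−6) = 4·6·7·2 = 336 ≡ 6, so v_2 = 6^{−1} = 2 (mod 11).
  i = 3 (α = 2): (2−4)(2−8)(2−1)(2−6) = (−2)·(−6)·1·(−4) = −48 ≡ 7, so v_3 = 7^{−1} = 8 (mod 11).
  i = 4 (α = 1): (1−4)(1−8)(1−2)(1−6) = (−3)·(−7)·(−1)·(−5) = 105 ≡ 6, so v_4 = 6^{−1} = 2 (mod 11).
  i = 5 (α = 6): (6−4)(6−8)(6−2)(6−1) = 2·(−2)·4·5 = −80 ≡ 8, so v_5 = 8^{−1} = 7 (mod 11).
  v = [3, 2, 8, 2, 7].
Step 2: syndromes of r = [9, 5, 0, 1, 10] (all sums mod 11).
  S_0 = Σ v_i r_i = 3·9 + 2·5 + 8·0 + 2·1 + 7·10 = 109 ≡ 10.
  S_1 = Σ v_i α_i r_i = 3·4·9 + 2·8·5 + 8·2·0 + 2·1·1 + 7·6·10 = 610 ≡ 5.
  α_i^2 mod 11 = [5, 9, 4, 1, 3].
  S_2 = Σ v_i α_i^2 r_i = 3·5·9 + 2·9·5 + 8·4·0 + 2·1·1 + 7·3·10 = 437 ≡ 8.
  S = (10, 5, 8) ≠ 0, so r is not a codeword (an error is present).
Step 3: locate the error. For a single error e at position i, S_ℓ = v_i·e·α_i^ℓ, so α_err = S_1/S_0.
  S_0^{−1} = 10^{−1} = 10 (mod 11), so α_err = 5·10 = 50 ≡ 6 = α_5. Error position i = 5.
  Consistency check: S_2/S_1 = 8·9 = 72 ≡ 6 = α_err ✓ (single-error assumption holds).
Step 4: error magnitude e = S_0/v_5 = S_0·∏_{j≠5}(α_5 − α_j) = 10·8 = 80 ≡ 3 (mod 11).
Step 5: correct position 5: c_5 = r_5 − e = 10 − 3 ≡ 7 (mod 11). Hence c = [9, 5, 0, 1, 7].
  Check: interpolating c through the α_i gives m(x) = 2 + 10·x (degree < 2) with m(α_i) = c_i for every i, so c is indeed a codeword.


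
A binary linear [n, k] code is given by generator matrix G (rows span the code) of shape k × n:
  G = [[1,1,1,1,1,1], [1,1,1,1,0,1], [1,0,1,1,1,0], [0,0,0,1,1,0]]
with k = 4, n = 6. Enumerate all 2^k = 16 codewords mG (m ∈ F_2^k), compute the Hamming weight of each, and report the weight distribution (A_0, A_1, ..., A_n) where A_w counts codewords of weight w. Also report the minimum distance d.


Weight distribution: A_0 = 1, A_1 = 2, A_2 = 3, A_3 = 4, A_4 = 3, A_5 = 2, A_6 = 1. Minimum distance d = 1.

Enumerate all 2^4 = 16 messages m ∈ F_2^4.
For each, compute codeword c = mG in F_2^6, then tally its weight.
  m = 0000 → c = 000000, weight = 0.
  m = 1000 → c = 111111, weight = 6.
  m = 0100 → c = 111101, weight = 5.
  m = 1100 → c = 000010, weight = 1.
  m = 0010 → c = 101110, weight = 4.
  m = 1010 → c = 010001, weight = 2.
  m = 0110 → c = 010011, weight = 3.
  m = 1110 → c = 101100, weight = 3.
  m = 0001 → c = 000110, weight = 2.
  m = 1001 → c = 111001, weight = 4.
  m = 0101 → c = 111011, weight = 5.
  m = 1101 → c = 000100, weight = 1.
  m = 0011 → c = 101000, weight = 2.
  m = 1011 → c = 010111, weight = 4.
  m = 0111 → c = 010101, weight = 3.
  m = 1111 → c = 101010, weight = 3.
Tally weights:
  weight 0: 1 codewords.
  weight 1: 2 codewords.
  weight 2: 3 codewords.
  weight 3: 4 codewords.
  weight 4: 3 codewords.
  weight 5: 2 codewords.
  weight 6: 1 codewords.
Minimum distance d = smallest w > 0 with A_w > 0 = 1.
Sanity: Σ A_w = 16 = 2^4 = 16 ✓.


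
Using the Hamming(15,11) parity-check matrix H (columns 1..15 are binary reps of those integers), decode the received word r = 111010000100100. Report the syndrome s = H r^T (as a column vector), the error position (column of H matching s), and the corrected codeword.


s = (0, 0, 1, 0)^T, error position = 2, corrected codeword c = 101010000100100

Compute s = H r^T mod 2 one row at a time:
  s_1 = 0 + 0 + 1 + 0 + 0 + 1 + 0 + 0 = 2 ≡ 0 (mod 2).
  s_2 = 0 + 1 + 0 + 0 + 0 + 1 + 0 + 0 = 2 ≡ 0 (mod 2).
  s_3 = 1 + 1 + 0 + 0 + 1 + 0 + 0 + 0 = 3 ≡ 1 (mod 2).
  s_4 = 1 + 1 + 1 + 0 + 0 + 0 + 1 + 0 = 4 ≡ 0 (mod 2).
s = (0, 0, 1, 0)^T — this equals column 2 of H (binary 0010), so error is at position 2.
Correct: flip bit 2 of r = 111010000100100 to get c = 101010000100100.


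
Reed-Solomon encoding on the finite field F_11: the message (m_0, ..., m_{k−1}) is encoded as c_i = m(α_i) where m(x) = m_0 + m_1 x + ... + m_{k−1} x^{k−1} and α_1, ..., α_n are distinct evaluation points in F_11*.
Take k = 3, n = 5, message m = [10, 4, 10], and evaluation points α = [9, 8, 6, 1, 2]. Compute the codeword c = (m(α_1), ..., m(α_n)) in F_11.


c = [9, 0, 9, 2, 3]

Message polynomial: m(x) = 10 + 4·x + 10·x^2 (mod 11).
For each evaluation point α_i, compute m(α_i) mod 11:
  α_1 = 9: Horner steps 10 → 6 → 9, so m(9) = 9.
  α_2 = 8: Horner steps 10 → 7 → 0, so m(8) = 0.
  α_3 = 6: Horner steps 10 → 9 → 9, so m(6) = 9.
  α_4 = 1: Horner steps 10 → 3 → 2, so m(1) = 2.
  α_5 = 2: Horner steps 10 → 2 → 3, so m(2) = 3.
Codeword c = [9, 0, 9, 2, 3] ∈ F_11^5.


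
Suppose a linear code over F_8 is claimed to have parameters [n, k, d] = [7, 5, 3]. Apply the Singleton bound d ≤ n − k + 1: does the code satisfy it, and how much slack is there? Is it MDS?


Singleton RHS = n − k + 1 = 3, slack = 0, bound satisfied, MDS.

Singleton bound: d ≤ n − k + 1.
Here n = 7, k = 5, so n − k + 1 = 3.
Given d = 3, check d ≤ 3: YES.
Slack = (n − k + 1) − d = 0.
The code is MDS (slack = 0).
Description: the claimed parameters are [7, 5, 3]_8; such a code would be MDS (meets Singleton bound).


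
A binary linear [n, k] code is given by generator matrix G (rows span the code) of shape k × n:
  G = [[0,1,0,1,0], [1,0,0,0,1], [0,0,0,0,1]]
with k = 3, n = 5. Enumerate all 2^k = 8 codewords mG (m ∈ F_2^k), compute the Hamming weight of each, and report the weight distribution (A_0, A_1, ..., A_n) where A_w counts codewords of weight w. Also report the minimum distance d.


Weight distribution: A_0 = 1, A_1 = 2, A_2 = 2, A_3 = 2, A_4 = 1. Minimum distance d = 1.

Enumerate all 2^3 = 8 messages m ∈ F_2^3.
For each, compute codeword c = mG in F_2^5, then tally its weight.
  m = 000 → c = 00000, weight = 0.
  m = 100 → c = 01010, weight = 2.
  m = 010 → c = 10001, weight = 2.
  m = 110 → c = 11011, weight = 4.
  m = 001 → c = 00001, weight = 1.
  m = 101 → c = 01011, weight = 3.
  m = 011 → c = 10000, weight = 1.
  m = 111 → c = 11010, weight = 3.
Tally weights:
  weight 0: 1 codewords.
  weight 1: 2 codewords.
  weight 2: 2 codewords.
  weight 3: 2 codewords.
  weight 4: 1 codewords.
Minimum distance d = smallest w > 0 with A_w > 0 = 1.
Sanity: Σ A_w = 8 = 2^3 = 8 ✓.


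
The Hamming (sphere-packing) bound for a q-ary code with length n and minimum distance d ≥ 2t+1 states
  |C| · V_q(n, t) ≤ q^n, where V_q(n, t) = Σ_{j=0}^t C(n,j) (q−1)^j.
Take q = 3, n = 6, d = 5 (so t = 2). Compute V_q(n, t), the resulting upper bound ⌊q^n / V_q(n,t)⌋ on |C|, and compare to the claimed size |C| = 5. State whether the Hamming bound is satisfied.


V_q(n, t) = 73, q^n = 729, Hamming bound = 9, |C| = 5 ≤ bound (satisfied).

Step 1: Compute V_q(n, t) = Σ_{j=0}^2 C(n, j) (q−1)^j.
  j = 0: C(6,0)·(2)^0 = 1·1 = 1.
  j = 1: C(6,1)·(2)^1 = 6·2 = 12.
  j = 2: C(6,2)·(2)^2 = 15·4 = 60.
  V_q(n, t) = 1 + 12 + 60 = 73.
Step 2: q^n = 3^6 = 729.
Step 3: Hamming bound ⌊q^n / V_q(n,t)⌋ = ⌊729/73⌋ = 9.
Step 4: Compare |C| = 5 to 9: satisfied.
The claimed |C| lies below the Hamming bound.


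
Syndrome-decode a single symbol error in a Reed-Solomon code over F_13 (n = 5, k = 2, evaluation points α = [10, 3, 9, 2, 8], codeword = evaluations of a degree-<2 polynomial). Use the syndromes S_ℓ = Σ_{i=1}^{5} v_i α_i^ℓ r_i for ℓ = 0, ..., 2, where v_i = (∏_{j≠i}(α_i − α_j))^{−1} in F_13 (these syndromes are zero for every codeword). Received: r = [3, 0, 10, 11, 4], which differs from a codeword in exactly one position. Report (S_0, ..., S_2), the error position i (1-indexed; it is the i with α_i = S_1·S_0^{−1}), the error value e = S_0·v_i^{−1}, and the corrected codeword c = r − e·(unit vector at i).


S = (11, 9, 5), error at position 4, error magnitude e = 4, c = [3, 0, 10, 7, 4].

Step 1: column multipliers v_i = (∏_{j≠i}(α_i − α_j))^{−1} mod 13.
  i = 1 (α = 10): (10−3)(10−9)(10−2)(10−8) = 7·1·8·2 = 112 ≡ 8, so v_1 = 8^{−1} = 5 (mod 13).
  i = 2 (α = 3): (3−10)(3−9)(3−2)(3−8) = (−7)·(−6)·1·(−5) = −210 ≡ 11, so v_2 = 11^{−1} = 6 (mod 13).
  i = 3 (α = 9): (9−10)(9−3)(9−2)(9−8) = (−1)·6·7·1 = −42 ≡ 10, so v_3 = 10^{−1} = 4 (mod 13).
  i = 4 (α = 2): (2−10)(2−3)(2−9)(2−8) = (−8)·(−1)·(−7)·(−6) = 336 ≡ 11, so v_4 = 11^{−1} = 6 (mod 13).
  i = 5 (α = 8): (8−10)(8−3)(8−9)(8−2) = (−2)·5·(−1)·6 = 60 ≡ 8, so v_5 = 8^{−1} = 5 (mod 13).
  v = [5, 6, 4, 6, 5].
Step 2: syndromes of r = [3, 0, 10, 11, 4] (all sums mod 13).
  S_0 = Σ v_i r_i = 5·3 + 6·0 + 4·10 + 6·11 + 5·4 = 141 ≡ 11.
  S_1 = Σ v_i α_i r_i = 5·10·3 + 6·3·0 + 4·9·10 + 6·2·11 + 5·8·4 = 802 ≡ 9.
  α_i^2 mod 13 = [9, 9, 3, 4, 12].
  S_2 = Σ v_i α_i^2 r_i = 5·9·3 + 6·9·0 + 4·3·10 + 6·4·11 + 5·12·4 = 759 ≡ 5.
  S = (11, 9, 5) ≠ 0, so r is not a codeword (an error is present).
Step 3: locate the error. For a single error e at position i, S_ℓ = v_i·e·α_i^ℓ, so α_err = S_1/S_0.
  S_0^{−1} = 11^{−1} = 6 (mod 13), so α_err = 9·6 = 54 ≡ 2 = α_4. Error position i = 4.
  Consistency check: S_2/S_1 = 5·3 = 15 ≡ 2 = α_err ✓ (single-error assumption holds).
Step 4: error magnitude e = S_0/v_4 = S_0·∏_{j≠4}(α_4 − α_j) = 11·11 = 121 ≡ 4 (mod 13).
Step 5: correct position 4: c_4 = r_4 − e = 11 − 4 ≡ 7 (mod 13). Hence c = [3, 0, 10, 7, 4].
  Check: interpolating c through the α_i gives m(x) = 8 + 6·x (degree < 2) with m(α_i) = c_i for every i, so c is indeed a codeword.


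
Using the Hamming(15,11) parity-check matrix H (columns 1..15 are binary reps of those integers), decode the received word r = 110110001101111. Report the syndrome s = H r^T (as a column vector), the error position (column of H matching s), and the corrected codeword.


s = (0, 0, 0, 1)^T, error position = 1, corrected codeword c = 010110001101111

Compute s = H r^T mod 2 one row at a time:
  s_1 = 0 + 1 + 1 + 0 + 1 + 1 + 1 + 1 = 6 ≡ 0 (mod 2).
  s_2 = 1 + 1 + 0 + 0 + 1 + 1 + 1 + 1 = 6 ≡ 0 (mod 2).
  s_3 = 1 + 0 + 0 + 0 + 1 + 0 + 1 + 1 = 4 ≡ 0 (mod 2).
  s_4 = 1 + 0 + 1 + 0 + 1 + 0 + 1 + 1 = 5 ≡ 1 (mod 2).
s = (0, 0, 0, 1)^T — this equals column 1 of H (binary 0001), so error is at position 1.
Correct: flip bit 1 of r = 110110001101111 to get c = 010110001101111.


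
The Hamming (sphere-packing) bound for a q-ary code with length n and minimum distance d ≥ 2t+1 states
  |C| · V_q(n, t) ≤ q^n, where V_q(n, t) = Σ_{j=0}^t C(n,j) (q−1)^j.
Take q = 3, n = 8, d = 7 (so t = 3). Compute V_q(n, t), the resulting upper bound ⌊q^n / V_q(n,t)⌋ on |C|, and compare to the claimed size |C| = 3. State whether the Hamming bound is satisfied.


V_q(n, t) = 577, q^n = 6561, Hamming bound = 11, |C| = 3 ≤ bound (satisfied).

Step 1: Compute V_q(n, t) = Σ_{j=0}^3 C(n, j) (q−1)^j.
  j = 0: C(8,0)·(2)^0 = 1·1 = 1.
  j = 1: C(8,1)·(2)^1 = 8·2 = 16.
  j = 2: C(8,2)·(2)^2 = 28·4 = 112.
  j = 3: C(8,3)·(2)^3 = 56·8 = 448.
  V_q(n, t) = 1 + 16 + 112 + 448 = 577.
Step 2: q^n = 3^8 = 6561.
Step 3: Hamming bound ⌊q^n / V_q(n,t)⌋ = ⌊6561/577⌋ = 11.
Step 4: Compare |C| = 3 to 11: satisfied.
The claimed |C| lies below the Hamming bound.


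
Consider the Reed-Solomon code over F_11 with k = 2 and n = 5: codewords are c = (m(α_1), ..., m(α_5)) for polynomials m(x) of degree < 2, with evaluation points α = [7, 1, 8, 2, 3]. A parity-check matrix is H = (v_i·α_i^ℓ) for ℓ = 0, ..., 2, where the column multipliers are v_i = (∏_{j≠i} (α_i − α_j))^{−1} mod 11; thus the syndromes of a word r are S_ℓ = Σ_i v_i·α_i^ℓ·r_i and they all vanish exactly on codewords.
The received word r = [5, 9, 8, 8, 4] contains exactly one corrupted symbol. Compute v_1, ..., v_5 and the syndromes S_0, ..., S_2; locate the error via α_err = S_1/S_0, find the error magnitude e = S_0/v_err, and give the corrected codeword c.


S = (6, 1, 2), error at position 4, error magnitude e = 7, c = [5, 9, 8, 1, 4].

Step 1: column multipliers v_i = (∏_{j≠i}(α_i − α_j))^{−1} mod 11.
  i = 1 (α = 7): (7−1)(7−8)(7−2)(7−3) = 6·(−1)·5·4 = −120 ≡ 1, so v_1 = 1^{−1} = 1 (mod 11).
  i = 2 (α = 1): (1−7)(1−8)(1−2)(1−3) = (−6)·(−7)·(−1)·(−2) = 84 ≡ 7, so v_2 = 7^{−1} = 8 (mod 11).
  i = 3 (α = 8): (8−7)(8−1)(8−2)(8−3) = 1·7·6·5 = 210 ≡ 1, so v_3 = 1^{−1} = 1 (mod 11).
  i = 4 (α = 2): (2−7)(2−1)(2−8)(2−3) = (−5)·1·(−6)·(−1) = −30 ≡ 3, so v_4 = 3^{−1} = 4 (mod 11).
  i = 5 (α = 3): (3−7)(3−1)(3−8)(3−2) = (−4)·2·(−5)·1 = 40 ≡ 7, so v_5 = 7^{−1} = 8 (mod 11).
  v = [1, 8, 1, 4, 8].
Step 2: syndromes of r = [5, 9, 8, 8, 4] (all sums mod 11).
  S_0 = Σ v_i r_i = 1·5 + 8·9 + 1·8 + 4·8 + 8·4 = 149 ≡ 6.
  S_1 = Σ v_i α_i r_i = 1·7·5 + 8·1·9 + 1·8·8 + 4·2·8 + 8·3·4 = 331 ≡ 1.
  α_i^2 mod 11 = [5, 1, 9, 4, 9].
  S_2 = Σ v_i α_i^2 r_i = 1·5·5 + 8·1·9 + 1·9·8 + 4·4·8 + 8·9·4 = 585 ≡ 2.
  S = (6, 1, 2) ≠ 0, so r is not a codeword (an error is present).
Step 3: locate the error. For a single error e at position i, S_ℓ = v_i·e·α_i^ℓ, so α_err = S_1/S_0.
  S_0^{−1} = 6^{−1} = 2 (mod 11), so α_err = 1·2 = 2 ≡ 2 = α_4. Error position i = 4.
  Consistency check: S_2/S_1 = 2·1 = 2 ≡ 2 = α_err ✓ (single-error assumption holds).
Step 4: error magnitude e = S_0/v_4 = S_0·∏_{j≠4}(α_4 − α_j) = 6·3 = 18 ≡ 7 (mod 11).
Step 5: correct position 4: c_4 = r_4 − e = 8 − 7 ≡ 1 (mod 11). Hence c = [5, 9, 8, 1, 4].
  Check: interpolating c through the α_i gives m(x) = 6 + 3·x (degree < 2) with m(α_i) = c_i for every i, so c is indeed a codeword.


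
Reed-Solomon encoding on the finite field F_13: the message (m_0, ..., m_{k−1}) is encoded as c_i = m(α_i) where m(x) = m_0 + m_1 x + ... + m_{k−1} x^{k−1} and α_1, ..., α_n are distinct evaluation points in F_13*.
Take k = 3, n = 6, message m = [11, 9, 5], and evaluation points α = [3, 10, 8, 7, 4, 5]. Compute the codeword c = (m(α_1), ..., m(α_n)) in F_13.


c = [5, 3, 0, 7, 10, 12]

Message polynomial: m(x) = 11 + 9·x + 5·x^2 (mod 13).
For each evaluation point α_i, compute m(α_i) mod 13:
  α_1 = 3: Horner steps 5 → 11 → 5, so m(3) = 5.
  α_2 = 10: Horner steps 5 → 7 → 3, so m(10) = 3.
  α_3 = 8: Horner steps 5 → 10 → 0, so m(8) = 0.
  α_4 = 7: Horner steps 5 → 5 → 7, so m(7) = 7.
  α_5 = 4: Horner steps 5 → 3 → 10, so m(4) = 10.
  α_6 = 5: Horner steps 5 → 8 → 12, so m(5) = 12.
Codeword c = [5, 3, 0, 7, 10, 12] ∈ F_13^6.


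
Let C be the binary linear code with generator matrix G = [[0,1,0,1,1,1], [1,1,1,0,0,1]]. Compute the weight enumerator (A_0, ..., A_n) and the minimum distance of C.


Weight distribution: A_0 = 1, A_4 = 3. Minimum distance d = 4.

Enumerate all 2^2 = 4 messages m ∈ F_2^2.
For each, compute codeword c = mG in F_2^6, then tally its weight.
  m = 00 → c = 000000, weight = 0.
  m = 10 → c = 010111, weight = 4.
  m = 01 → c = 111001, weight = 4.
  m = 11 → c = 101110, weight = 4.
Tally weights:
  weight 0: 1 codewords.
  weight 4: 3 codewords.
Minimum distance d = smallest w > 0 with A_w > 0 = 4.
Sanity: Σ A_w = 4 = 2^2 = 4 ✓.


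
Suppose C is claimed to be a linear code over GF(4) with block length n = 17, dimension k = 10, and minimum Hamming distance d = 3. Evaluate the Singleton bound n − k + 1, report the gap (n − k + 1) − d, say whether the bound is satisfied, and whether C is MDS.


Singleton RHS = n − k + 1 = 8, slack = 5, bound satisfied, not MDS.

Singleton bound: d ≤ n − k + 1.
Here n = 17, k = 10, so n − k + 1 = 8.
Given d = 3, check d ≤ 8: YES.
Slack = (n − k + 1) − d = 5.
The code is NOT MDS (slack = 5 > 0).
Description: the claimed parameters are [17, 10, 3]_4; such a code would be non-MDS.


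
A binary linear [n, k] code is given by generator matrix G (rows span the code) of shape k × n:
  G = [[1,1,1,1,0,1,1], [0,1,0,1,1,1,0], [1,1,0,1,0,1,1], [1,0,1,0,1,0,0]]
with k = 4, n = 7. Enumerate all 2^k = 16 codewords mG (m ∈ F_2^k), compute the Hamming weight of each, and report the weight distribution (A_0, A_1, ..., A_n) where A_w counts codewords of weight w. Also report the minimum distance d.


Weight distribution: A_0 = 1, A_1 = 2, A_2 = 2, A_3 = 2, A_4 = 3, A_5 = 4, A_6 = 2. Minimum distance d = 1.

Enumerate all 2^4 = 16 messages m ∈ F_2^4.
For each, compute codeword c = mG in F_2^7, then tally its weight.
  m = 0000 → c = 0000000, weight = 0.
  m = 1000 → c = 1111011, weight = 6.
  m = 0100 → c = 0101110, weight = 4.
  m = 1100 → c = 1010101, weight = 4.
  m = 0010 → c = 1101011, weight = 5.
  m = 1010 → c = 0010000, weight = 1.
  m = 0110 → c = 1000101, weight = 3.
  m = 1110 → c = 0111110, weight = 5.
  m = 0001 → c = 1010100, weight = 3.
  m = 1001 → c = 0101111, weight = 5.
  m = 0101 → c = 1111010, weight = 5.
  m = 1101 → c = 0000001, weight = 1.
  m = 0011 → c = 0111111, weight = 6.
  m = 1011 → c = 1000100, weight = 2.
  m = 0111 → c = 0010001, weight = 2.
  m = 1111 → c = 1101010, weight = 4.
Tally weights:
  weight 0: 1 codewords.
  weight 1: 2 codewords.
  weight 2: 2 codewords.
  weight 3: 2 codewords.
  weight 4: 3 codewords.
  weight 5: 4 codewords.
  weight 6: 2 codewords.
Minimum distance d = smallest w > 0 with A_w > 0 = 1.
Sanity: Σ A_w = 16 = 2^4 = 16 ✓.


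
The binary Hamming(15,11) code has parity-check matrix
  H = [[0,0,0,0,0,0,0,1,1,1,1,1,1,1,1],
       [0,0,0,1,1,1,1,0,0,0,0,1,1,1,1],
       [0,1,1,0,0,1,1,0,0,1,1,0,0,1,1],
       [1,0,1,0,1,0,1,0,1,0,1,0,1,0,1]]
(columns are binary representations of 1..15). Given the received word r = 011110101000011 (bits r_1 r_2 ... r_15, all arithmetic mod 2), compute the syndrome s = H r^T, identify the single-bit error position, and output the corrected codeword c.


s = (1, 1, 1, 1)^T, error position = 15, corrected codeword c = 011110101000010

Compute s = H r^T mod 2 one row at a time:
  s_1 = 0 + 1 + 0 + 0 + 0 + 0 + 1 + 1 = 3 ≡ 1 (mod 2).
  s_2 = 1 + 1 + 0 + 1 + 0 + 0 + 1 + 1 = 5 ≡ 1 (mod 2).
  s_3 = 1 + 1 + 0 + 1 + 0 + 0 + 1 + 1 = 5 ≡ 1 (mod 2).
  s_4 = 0 + 1 + 1 + 1 + 1 + 0 + 0 + 1 = 5 ≡ 1 (mod 2).
s = (1, 1, 1, 1)^T — this equals column 15 of H (binary 1111), so error is at position 15.
Correct: flip bit 15 of r = 011110101000011 to get c = 011110101000010.


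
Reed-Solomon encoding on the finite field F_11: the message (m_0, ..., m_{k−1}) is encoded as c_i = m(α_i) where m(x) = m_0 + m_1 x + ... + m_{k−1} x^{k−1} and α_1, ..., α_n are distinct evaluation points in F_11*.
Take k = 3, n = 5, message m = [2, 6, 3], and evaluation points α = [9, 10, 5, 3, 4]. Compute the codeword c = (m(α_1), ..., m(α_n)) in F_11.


c = [2, 10, 8, 3, 8]

Message polynomial: m(x) = 2 + 6·x + 3·x^2 (mod 11).
For each evaluation point α_i, compute m(α_i) mod 11:
  α_1 = 9: Horner steps 3 → 0 → 2, so m(9) = 2.
  α_2 = 10: Horner steps 3 → 3 → 10, so m(10) = 10.
  α_3 = 5: Horner steps 3 → 10 → 8, so m(5) = 8.
  α_4 = 3: Horner steps 3 → 4 → 3, so m(3) = 3.
  α_5 = 4: Horner steps 3 → 7 → 8, so m(4) = 8.
Codeword c = [2, 10, 8, 3, 8] ∈ F_11^5.


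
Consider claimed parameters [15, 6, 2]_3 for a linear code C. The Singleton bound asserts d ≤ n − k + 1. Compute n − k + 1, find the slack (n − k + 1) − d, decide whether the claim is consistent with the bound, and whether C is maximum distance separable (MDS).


Singleton RHS = n − k + 1 = 10, slack = 8, bound satisfied, not MDS.

Singleton bound: d ≤ n − k + 1.
Here n = 15, k = 6, so n − k + 1 = 10.
Given d = 2, check d ≤ 10: YES.
Slack = (n − k + 1) − d = 8.
The code is NOT MDS (slack = 8 > 0).
Description: the claimed parameters are [15, 6, 2]_3; such a code would be non-MDS.
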